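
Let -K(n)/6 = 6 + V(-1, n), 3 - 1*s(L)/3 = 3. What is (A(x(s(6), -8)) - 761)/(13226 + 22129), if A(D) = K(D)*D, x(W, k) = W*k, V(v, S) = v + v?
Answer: -761/35355 ≈ -0.021525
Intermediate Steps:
s(L) = 0 (s(L) = 9 - 3*3 = 9 - 9 = 0)
V(v, S) = 2*v
K(n) = -24 (K(n) = -6*(6 + 2*(-1)) = -6*(6 - 2) = -6*4 = -24)
A(D) = -24*D
(A(x(s(6), -8)) - 761)/(13226 + 22129) = (-0*(-8) - 761)/(13226 + 22129) = (-24*0 - 761)/35355 = (0 - 761)*(1/35355) = -761*1/35355 = -761/35355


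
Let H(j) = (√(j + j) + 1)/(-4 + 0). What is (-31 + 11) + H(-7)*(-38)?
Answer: -21/2 + 19*I*√14/2 ≈ -10.5 + 35.546*I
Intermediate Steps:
H(j) = -¼ - √2*√j/4 (H(j) = (√(2*j) + 1)/(-4) = (√2*√j + 1)*(-¼) = (1 + √2*√j)*(-¼) = -¼ - √2*√j/4)
(-31 + 11) + H(-7)*(-38) = (-31 + 11) + (-¼ - √2*√(-7)/4)*(-38) = -20 + (-¼ - √2*I*√7/4)*(-38) = -20 + (-¼ - I*√14/4)*(-38) = -20 + (19/2 + 19*I*√14/2) = -21/2 + 19*I*√14/2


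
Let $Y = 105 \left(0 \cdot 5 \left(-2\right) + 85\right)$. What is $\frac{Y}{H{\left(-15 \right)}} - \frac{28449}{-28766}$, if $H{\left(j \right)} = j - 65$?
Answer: $- \frac{25446063}{230128} \approx -110.57$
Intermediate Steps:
$H{\left(j \right)} = -65 + j$ ($H{\left(j \right)} = j - 65 = -65 + j$)
$Y = 8925$ ($Y = 105 \left(0 \left(-2\right) + 85\right) = 105 \left(0 + 85\right) = 105 \cdot 85 = 8925$)
$\frac{Y}{H{\left(-15 \right)}} - \frac{28449}{-28766} = \frac{8925}{-65 - 15} - \frac{28449}{-28766} = \frac{8925}{-80} - - \frac{28449}{28766} = 8925 \left(- \frac{1}{80}\right) + \frac{28449}{28766} = - \frac{1785}{16} + \frac{28449}{28766} = - \frac{25446063}{230128}$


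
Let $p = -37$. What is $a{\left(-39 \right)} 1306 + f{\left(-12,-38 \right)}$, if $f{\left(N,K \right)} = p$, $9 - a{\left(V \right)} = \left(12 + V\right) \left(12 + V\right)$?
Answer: $-940357$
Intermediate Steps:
$a{\left(V \right)} = 9 - \left(12 + V\right)^{2}$ ($a{\left(V \right)} = 9 - \left(12 + V\right) \left(12 + V\right) = 9 - \left(12 + V\right)^{2}$)
$f{\left(N,K \right)} = -37$
$a{\left(-39 \right)} 1306 + f{\left(-12,-38 \right)} = \left(9 - \left(12 - 39\right)^{2}\right) 1306 - 37 = \left(9 - \left(-27\right)^{2}\right) 1306 - 37 = \left(9 - 729\right) 1306 - 37 = \left(-720\right) 1306 - 37 = -940320 - 37 = -940357$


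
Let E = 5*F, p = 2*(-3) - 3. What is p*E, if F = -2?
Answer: 90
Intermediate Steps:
p = -9 (p = -6 - 3 = -9)
E = -10 (E = 5*(-2) = -10)
p*E = -9*(-10) = 90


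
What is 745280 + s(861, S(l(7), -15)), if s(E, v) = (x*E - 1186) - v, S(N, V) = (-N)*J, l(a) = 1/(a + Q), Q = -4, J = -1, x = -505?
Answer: 927866/3 ≈ 3.0929e+5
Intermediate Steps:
l(a) = 1/(-4 + a) (l(a) = 1/(a - 4) = 1/(-4 + a))
S(N, V) = N (S(N, V) = -N*(-1) = N)
s(E, v) = -1186 - v - 505*E (s(E, v) = (-505*E - 1186) - v = (-1186 - 505*E) - v = -1186 - v - 505*E)
745280 + s(861, S(l(7), -15)) = 745280 + (-1186 - 1/(-4 + 7) - 505*861) = 745280 + (-1186 - 1/3 - 434805) = 745280 + (-1186 - 1*⅓ - 434805) = 745280 + (-1186 - ⅓ - 434805) = 745280 - 1307974/3 = 927866/3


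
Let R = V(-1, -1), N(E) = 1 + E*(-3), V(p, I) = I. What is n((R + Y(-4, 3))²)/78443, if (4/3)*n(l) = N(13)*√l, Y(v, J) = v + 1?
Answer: -114/78443 ≈ -0.0014533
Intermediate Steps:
Y(v, J) = 1 + v
N(E) = 1 - 3*E
R = -1
n(l) = -57*√l/2 (n(l) = 3*((1 - 3*13)*√l)/4 = 3*((1 - 39)*√l)/4 = 3*(-38*√l)/4 = -57*√l/2)
n((R + Y(-4, 3))²)/78443 = -57*√((-1 + (1 - 4))²)/2/78443 = -57*√((-1 - 3)²)/2*(1/78443) = -57*√((-4)²)/2*(1/78443) = -57*√16/2*(1/78443) = -57/2*4*(1/78443) = -114*1/78443 = -114/78443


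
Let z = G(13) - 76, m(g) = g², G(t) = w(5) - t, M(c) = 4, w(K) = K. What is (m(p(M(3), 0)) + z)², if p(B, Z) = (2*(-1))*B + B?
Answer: 4624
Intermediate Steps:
G(t) = 5 - t
p(B, Z) = -B (p(B, Z) = -2*B + B = -B)
z = -84 (z = (5 - 1*13) - 76 = (5 - 13) - 76 = -8 - 76 = -84)
(m(p(M(3), 0)) + z)² = ((-1*4)² - 84)² = ((-4)² - 84)² = (16 - 84)² = (-68)² = 4624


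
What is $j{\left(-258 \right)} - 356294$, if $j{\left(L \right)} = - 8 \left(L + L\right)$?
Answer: $-352166$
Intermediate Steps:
$j{\left(L \right)} = - 16 L$ ($j{\left(L \right)} = - 8 \cdot 2 L = - 16 L$)
$j{\left(-258 \right)} - 356294 = \left(-16\right) \left(-258\right) - 356294 = 4128 - 356294 = -352166$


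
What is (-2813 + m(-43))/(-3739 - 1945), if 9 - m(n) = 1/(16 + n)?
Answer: 75707/153468 ≈ 0.49331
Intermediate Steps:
m(n) = 9 - 1/(16 + n)
(-2813 + m(-43))/(-3739 - 1945) = (-2813 + (143 + 9*(-43))/(16 - 43))/(-3739 - 1945) = (-2813 + (143 - 387)/(-27))/(-5684) = (-2813 - 1/27*(-244))*(-1/5684) = (-2813 + 244/27)*(-1/5684) = -75707/27*(-1/5684) = 75707/153468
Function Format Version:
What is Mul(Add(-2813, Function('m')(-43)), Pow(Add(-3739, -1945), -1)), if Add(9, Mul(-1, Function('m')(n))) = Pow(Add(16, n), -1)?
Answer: Rational(75707, 153468) ≈ 0.49331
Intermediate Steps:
Function('m')(n) = Add(9, Mul(-1, Pow(Add(16, n), -1)))
Mul(Add(-2813, Function('m')(-43)), Pow(Add(-3739, -1945), -1)) = Mul(Add(-2813, Mul(Pow(Add(16, -43), -1), Add(143, Mul(9, -43)))), Pow(Add(-3739, -1945), -1)) = Mul(Add(-2813, Mul(Pow(-27, -1), Add(143, -387))), Pow(-5684, -1)) = Mul(Add(-2813, Mul(Rational(-1, 27), -244)), Rational(-1, 5684)) = Mul(Add(-2813, Rational(244, 27)), Rational(-1, 5684)) = Mul(Rational(-75707, 27), Rational(-1, 5684)) = Rational(75707, 153468)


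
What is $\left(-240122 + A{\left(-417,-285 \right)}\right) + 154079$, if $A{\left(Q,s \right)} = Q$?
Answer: $-86460$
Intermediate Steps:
$\left(-240122 + A{\left(-417,-285 \right)}\right) + 154079 = \left(-240122 - 417\right) + 154079 = -240539 + 154079 = -86460$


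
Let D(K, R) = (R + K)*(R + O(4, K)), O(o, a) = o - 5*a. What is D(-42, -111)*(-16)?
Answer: 252144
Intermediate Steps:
D(K, R) = (K + R)*(4 + R - 5*K) (D(K, R) = (R + K)*(R + (4 - 5*K)) = (K + R)*(4 + R - 5*K))
D(-42, -111)*(-16) = ((-111)² - 42*(-111) - 1*(-42)*(-4 + 5*(-42)) - 1*(-111)*(-4 + 5*(-42)))*(-16) = (12321 + 4662 - 1*(-42)*(-4 - 210) - 1*(-111)*(-4 - 210))*(-16) = (12321 + 4662 - 1*(-42)*(-214) - 1*(-111)*(-214))*(-16) = (12321 + 4662 - 8988 - 23754)*(-16) = -15759*(-16) = 252144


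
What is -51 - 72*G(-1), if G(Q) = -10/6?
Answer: 69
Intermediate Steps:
G(Q) = -5/3 (G(Q) = -10*1/6 = -5/3)
-51 - 72*G(-1) = -51 - 72*(-5/3) = -51 + 120 = 69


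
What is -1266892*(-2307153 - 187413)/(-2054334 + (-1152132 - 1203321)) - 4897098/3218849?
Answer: -3390899073272008818/4731479491721 ≈ -7.1667e+5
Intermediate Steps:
-1266892*(-2307153 - 187413)/(-2054334 + (-1152132 - 1203321)) - 4897098/3218849 = -1266892*(-2494566/(-2054334 - 2355453)) - 4897098*1/3218849 = -1266892/((-4409787*(-1/2494566))) - 4897098/3218849 = -1266892/1469929/831522 - 4897098/3218849 = -1266892*831522/1469929 - 4897098/3218849 = -1053448569624/1469929 - 4897098/3218849 = -3390899073272008818/4731479491721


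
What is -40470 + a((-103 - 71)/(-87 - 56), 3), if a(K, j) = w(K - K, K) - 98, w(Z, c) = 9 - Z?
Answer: -40559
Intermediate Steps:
a(K, j) = -89 (a(K, j) = (9 - (K - K)) - 98 = (9 - 1*0) - 98 = (9 + 0) - 98 = 9 - 98 = -89)
-40470 + a((-103 - 71)/(-87 - 56), 3) = -40470 - 89 = -40559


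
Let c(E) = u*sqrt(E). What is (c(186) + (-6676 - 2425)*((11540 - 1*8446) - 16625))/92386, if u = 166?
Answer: 17592233/13198 + 83*sqrt(186)/46193 ≈ 1333.0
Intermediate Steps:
c(E) = 166*sqrt(E)
(c(186) + (-6676 - 2425)*((11540 - 1*8446) - 16625))/92386 = (166*sqrt(186) + (-6676 - 2425)*((11540 - 1*8446) - 16625))/92386 = (166*sqrt(186) - 9101*((11540 - 8446) - 16625))*(1/92386) = (166*sqrt(186) - 9101*(3094 - 16625))*(1/92386) = (166*sqrt(186) - 9101*(-13531))*(1/92386) = (166*sqrt(186) + 123145631)*(1/92386) = (123145631 + 166*sqrt(186))*(1/92386) = 17592233/13198 + 83*sqrt(186)/46193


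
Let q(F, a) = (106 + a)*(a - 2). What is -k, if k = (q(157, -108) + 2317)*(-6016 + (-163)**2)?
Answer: -52142961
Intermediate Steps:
q(F, a) = (-2 + a)*(106 + a) (q(F, a) = (106 + a)*(-2 + a) = (-2 + a)*(106 + a))
k = 52142961 (k = ((-212 + (-108)**2 + 104*(-108)) + 2317)*(-6016 + (-163)**2) = ((-212 + 11664 - 11232) + 2317)*(-6016 + 26569) = (220 + 2317)*20553 = 2537*20553 = 52142961)
-k = -1*52142961 = -52142961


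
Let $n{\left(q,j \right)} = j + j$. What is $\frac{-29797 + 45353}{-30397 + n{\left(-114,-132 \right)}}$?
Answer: $- \frac{15556}{30661} \approx -0.50735$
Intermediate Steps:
$n{\left(q,j \right)} = 2 j$
$\frac{-29797 + 45353}{-30397 + n{\left(-114,-132 \right)}} = \frac{-29797 + 45353}{-30397 + 2 \left(-132\right)} = \frac{15556}{-30397 - 264} = \frac{15556}{-30661} = 15556 \left(- \frac{1}{30661}\right) = - \frac{15556}{30661}$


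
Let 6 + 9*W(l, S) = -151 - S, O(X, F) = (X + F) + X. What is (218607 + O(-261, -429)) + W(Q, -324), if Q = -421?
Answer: 1959071/9 ≈ 2.1767e+5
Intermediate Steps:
O(X, F) = F + 2*X (O(X, F) = (F + X) + X = F + 2*X)
W(l, S) = -157/9 - S/9 (W(l, S) = -2/3 + (-151 - S)/9 = -2/3 + (-151/9 - S/9) = -157/9 - S/9)
(218607 + O(-261, -429)) + W(Q, -324) = (218607 + (-429 + 2*(-261))) + (-157/9 - 1/9*(-324)) = (218607 + (-429 - 522)) + (-157/9 + 36) = (218607 - 951) + 167/9 = 217656 + 167/9 = 1959071/9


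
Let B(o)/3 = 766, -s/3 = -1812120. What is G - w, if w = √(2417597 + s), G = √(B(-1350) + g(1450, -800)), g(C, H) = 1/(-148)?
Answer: -√7853957 + √12583811/74 ≈ -2754.6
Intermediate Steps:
s = 5436360 (s = -3*(-1812120) = 5436360)
B(o) = 2298 (B(o) = 3*766 = 2298)
g(C, H) = -1/148
G = √12583811/74 (G = √(2298 - 1/148) = √(340103/148) = √12583811/74 ≈ 47.937)
w = √7853957 (w = √(2417597 + 5436360) = √7853957 ≈ 2802.5)
G - w = √12583811/74 - √7853957 = -√7853957 + √12583811/74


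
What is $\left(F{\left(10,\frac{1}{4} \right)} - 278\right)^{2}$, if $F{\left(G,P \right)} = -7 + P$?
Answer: $\frac{1297321}{16} \approx 81083.0$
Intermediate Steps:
$\left(F{\left(10,\frac{1}{4} \right)} - 278\right)^{2} = \left(\left(-7 + \frac{1}{4}\right) - 278\right)^{2} = \left(- \frac{27}{4} - 278\right)^{2} = \left(- \frac{1139}{4}\right)^{2} = \frac{1297321}{16}$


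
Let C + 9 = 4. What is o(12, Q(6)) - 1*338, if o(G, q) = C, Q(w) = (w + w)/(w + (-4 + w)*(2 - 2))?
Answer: -343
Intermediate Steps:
C = -5 (C = -9 + 4 = -5)
Q(w) = 2 (Q(w) = (2*w)/(w + (-4 + w)*0) = (2*w)/(w + 0) = (2*w)/w = 2)
o(G, q) = -5
o(12, Q(6)) - 1*338 = -5 - 1*338 = -5 - 338 = -343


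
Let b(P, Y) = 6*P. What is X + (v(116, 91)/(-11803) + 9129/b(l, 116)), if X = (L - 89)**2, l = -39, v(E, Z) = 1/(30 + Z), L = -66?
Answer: 2671960153763/111396714 ≈ 23986.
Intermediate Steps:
X = 24025 (X = (-66 - 89)**2 = (-155)**2 = 24025)
X + (v(116, 91)/(-11803) + 9129/b(l, 116)) = 24025 + (1/((30 + 91)*(-11803)) + 9129/((6*(-39)))) = 24025 + (-1/11803/121 + 9129/(-234)) = 24025 + ((1/121)*(-1/11803) + 9129*(-1/234)) = 24025 + (-1/1428163 - 3043/78) = 24025 - 4345900087/111396714 = 2671960153763/111396714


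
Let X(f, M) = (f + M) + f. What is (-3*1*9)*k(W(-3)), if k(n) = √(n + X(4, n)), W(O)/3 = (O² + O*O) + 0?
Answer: -54*√29 ≈ -290.80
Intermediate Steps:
W(O) = 6*O² (W(O) = 3*((O² + O*O) + 0) = 3*((O² + O²) + 0) = 3*(2*O² + 0) = 3*(2*O²) = 6*O²)
X(f, M) = M + 2*f (X(f, M) = (M + f) + f = M + 2*f)
k(n) = √(8 + 2*n) (k(n) = √(n + (n + 2*4)) = √(n + (n + 8)) = √(n + (8 + n)) = √(8 + 2*n))
(-3*1*9)*k(W(-3)) = (-3*1*9)*√(8 + 2*(6*(-3)²)) = (-3*9)*√(8 + 2*(6*9)) = -27*√(8 + 2*54) = -27*√(8 + 108) = -54*√29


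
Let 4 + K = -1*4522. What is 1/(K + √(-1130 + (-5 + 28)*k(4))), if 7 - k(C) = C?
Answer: -4526/20485737 - I*√1061/20485737 ≈ -0.00022093 - 1.59e-6*I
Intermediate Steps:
k(C) = 7 - C
K = -4526 (K = -4 - 1*4522 = -4 - 4522 = -4526)
1/(K + √(-1130 + (-5 + 28)*k(4))) = 1/(-4526 + √(-1130 + (-5 + 28)*(7 - 1*4))) = 1/(-4526 + √(-1130 + 23*(7 - 4))) = 1/(-4526 + √(-1130 + 23*3)) = 1/(-4526 + √(-1130 + 69)) = 1/(-4526 + √(-1061)) = 1/(-4526 + I*√1061)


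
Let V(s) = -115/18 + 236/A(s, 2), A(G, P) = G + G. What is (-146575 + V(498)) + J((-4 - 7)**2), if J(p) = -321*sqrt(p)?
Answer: -224267555/1494 ≈ -1.5011e+5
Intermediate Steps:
A(G, P) = 2*G
V(s) = -115/18 + 118/s (V(s) = -115/18 + 236/((2*s)) = -115*1/18 + 236*(1/(2*s)) = -115/18 + 118/s)
(-146575 + V(498)) + J((-4 - 7)**2) = (-146575 + (-115/18 + 118/498)) - 321*sqrt((-4 - 7)**2) = (-146575 + (-115/18 + 118*(1/498))) - 321*sqrt((-11)**2) = (-146575 + (-115/18 + 59/249)) - 321*sqrt(121) = (-146575 - 9191/1494) - 321*11 = -218992241/1494 - 3531 = -224267555/1494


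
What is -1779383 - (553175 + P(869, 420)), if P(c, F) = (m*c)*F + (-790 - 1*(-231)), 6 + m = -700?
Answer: 255343881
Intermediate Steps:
m = -706 (m = -6 - 700 = -706)
P(c, F) = -559 - 706*F*c (P(c, F) = (-706*c)*F + (-790 - 1*(-231)) = -706*F*c + (-790 + 231) = -706*F*c - 559 = -559 - 706*F*c)
-1779383 - (553175 + P(869, 420)) = -1779383 - (553175 + (-559 - 706*420*869)) = -1779383 - (553175 + (-559 - 257675880)) = -1779383 - (553175 - 257676439) = -1779383 - 1*(-257123264) = -1779383 + 257123264 = 255343881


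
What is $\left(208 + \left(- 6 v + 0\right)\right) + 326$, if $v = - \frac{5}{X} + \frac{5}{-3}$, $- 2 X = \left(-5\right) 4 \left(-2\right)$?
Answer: $\frac{1085}{2} \approx 542.5$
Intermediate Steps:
$X = -20$ ($X = - \frac{\left(-5\right) 4 \left(-2\right)}{2} = - \frac{\left(-20\right) \left(-2\right)}{2} = \left(- \frac{1}{2}\right) 40 = -20$)
$v = - \frac{17}{12}$ ($v = - \frac{5}{-20} + \frac{5}{-3} = \left(-5\right) \left(- \frac{1}{20}\right) + 5 \left(- \frac{1}{3}\right) = \frac{1}{4} - \frac{5}{3} = - \frac{17}{12} \approx -1.4167$)
$\left(208 + \left(- 6 v + 0\right)\right) + 326 = \left(208 + \left(\left(-6\right) \left(- \frac{17}{12}\right) + 0\right)\right) + 326 = \left(208 + \left(\frac{17}{2} + 0\right)\right) + 326 = \left(208 + \frac{17}{2}\right) + 326 = \frac{433}{2} + 326 = \frac{1085}{2}$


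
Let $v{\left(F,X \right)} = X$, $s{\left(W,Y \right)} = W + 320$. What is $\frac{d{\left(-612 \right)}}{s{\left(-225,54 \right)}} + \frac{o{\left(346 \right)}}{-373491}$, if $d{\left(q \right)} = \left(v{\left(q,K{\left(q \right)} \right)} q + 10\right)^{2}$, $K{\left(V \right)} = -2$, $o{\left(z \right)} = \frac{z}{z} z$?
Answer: $\frac{568735628326}{35481645} \approx 16029.0$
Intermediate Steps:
$o{\left(z \right)} = z$ ($o{\left(z \right)} = 1 z = z$)
$s{\left(W,Y \right)} = 320 + W$
$d{\left(q \right)} = \left(10 - 2 q\right)^{2}$ ($d{\left(q \right)} = \left(- 2 q + 10\right)^{2} = \left(10 - 2 q\right)^{2}$)
$\frac{d{\left(-612 \right)}}{s{\left(-225,54 \right)}} + \frac{o{\left(346 \right)}}{-373491} = \frac{4 \left(5 - -612\right)^{2}}{320 - 225} + \frac{346}{-373491} = \frac{4 \left(5 + 612\right)^{2}}{95} + 346 \left(- \frac{1}{373491}\right) = 4 \cdot 617^{2} \cdot \frac{1}{95} - \frac{346}{373491} = 4 \cdot 380689 \cdot \frac{1}{95} - \frac{346}{373491} = 1522756 \cdot \frac{1}{95} - \frac{346}{373491} = \frac{1522756}{95} - \frac{346}{373491} = \frac{568735628326}{35481645}$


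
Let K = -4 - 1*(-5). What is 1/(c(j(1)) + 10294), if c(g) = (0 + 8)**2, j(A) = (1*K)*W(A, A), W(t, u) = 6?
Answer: 1/10358 ≈ 9.6544e-5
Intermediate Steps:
K = 1 (K = -4 + 5 = 1)
j(A) = 6 (j(A) = (1*1)*6 = 1*6 = 6)
c(g) = 64 (c(g) = 8**2 = 64)
1/(c(j(1)) + 10294) = 1/(64 + 10294) = 1/10358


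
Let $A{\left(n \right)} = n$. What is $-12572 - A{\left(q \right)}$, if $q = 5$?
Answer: $-12577$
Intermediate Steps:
$-12572 - A{\left(q \right)} = -12572 - 5 = -12577$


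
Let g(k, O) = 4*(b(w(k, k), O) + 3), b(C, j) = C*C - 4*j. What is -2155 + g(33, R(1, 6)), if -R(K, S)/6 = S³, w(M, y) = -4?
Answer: 18657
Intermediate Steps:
b(C, j) = C² - 4*j
R(K, S) = -6*S³
g(k, O) = 76 - 16*O (g(k, O) = 4*(((-4)² - 4*O) + 3) = 4*((16 - 4*O) + 3) = 4*(19 - 4*O) = 76 - 16*O)
-2155 + g(33, R(1, 6)) = -2155 + (76 - (-96)*6³) = -2155 + (76 - (-96)*216) = -2155 + (76 - 16*(-1296)) = -2155 + (76 + 20736) = -2155 + 20812 = 18657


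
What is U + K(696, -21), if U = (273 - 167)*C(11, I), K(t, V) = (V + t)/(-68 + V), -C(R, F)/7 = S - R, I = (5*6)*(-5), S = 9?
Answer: 131401/89 ≈ 1476.4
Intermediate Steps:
I = -150 (I = 30*(-5) = -150)
C(R, F) = -63 + 7*R (C(R, F) = -7*(9 - R) = -63 + 7*R)
K(t, V) = (V + t)/(-68 + V)
U = 1484 (U = (273 - 167)*(-63 + 7*11) = 106*(-63 + 77) = 106*14 = 1484)
U + K(696, -21) = 1484 + (-21 + 696)/(-68 - 21) = 1484 + 675/(-89) = 1484 - 1/89*675 = 1484 - 675/89 = 131401/89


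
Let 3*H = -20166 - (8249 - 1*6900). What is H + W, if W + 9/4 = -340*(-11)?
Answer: -41207/12 ≈ -3433.9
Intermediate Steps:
H = -21515/3 (H = (-20166 - (8249 - 1*6900))/3 = (-20166 - (8249 - 6900))/3 = (-20166 - 1*1349)/3 = (-20166 - 1349)/3 = (⅓)*(-21515) = -21515/3 ≈ -7171.7)
W = 14951/4 (W = -9/4 - 340*(-11) = -9/4 + 3740 = 14951/4 ≈ 3737.8)
H + W = -21515/3 + 14951/4 = -41207/12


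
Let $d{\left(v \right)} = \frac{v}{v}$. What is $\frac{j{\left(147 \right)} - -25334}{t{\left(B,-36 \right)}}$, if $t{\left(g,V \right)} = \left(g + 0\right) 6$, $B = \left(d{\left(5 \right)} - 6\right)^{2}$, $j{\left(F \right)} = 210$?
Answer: $\frac{12772}{75} \approx 170.29$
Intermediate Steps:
$d{\left(v \right)} = 1$
$B = 25$ ($B = \left(1 - 6\right)^{2} = \left(-5\right)^{2} = 25$)
$t{\left(g,V \right)} = 6 g$ ($t{\left(g,V \right)} = g 6 = 6 g$)
$\frac{j{\left(147 \right)} - -25334}{t{\left(B,-36 \right)}} = \frac{210 - -25334}{6 \cdot 25} = \frac{210 + 25334}{150} = 25544 \cdot \frac{1}{150} = \frac{12772}{75}$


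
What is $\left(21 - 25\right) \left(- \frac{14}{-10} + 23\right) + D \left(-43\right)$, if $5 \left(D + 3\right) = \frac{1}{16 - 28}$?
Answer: $\frac{1927}{60} \approx 32.117$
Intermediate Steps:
$D = - \frac{181}{60}$ ($D = -3 + \frac{1}{5 \left(16 - 28\right)} = -3 + \frac{1}{5 \left(-12\right)} = -3 + \frac{1}{5} \left(- \frac{1}{12}\right) = -3 - \frac{1}{60} = - \frac{181}{60} \approx -3.0167$)
$\left(21 - 25\right) \left(- \frac{14}{-10} + 23\right) + D \left(-43\right) = \left(21 - 25\right) \left(- \frac{14}{-10} + 23\right) - - \frac{7783}{60} = - 4 \left(\left(-14\right) \left(- \frac{1}{10}\right) + 23\right) + \frac{7783}{60} = - 4 \left(\frac{7}{5} + 23\right) + \frac{7783}{60} = \left(-4\right) \frac{122}{5} + \frac{7783}{60} = - \frac{488}{5} + \frac{7783}{60} = \frac{1927}{60}$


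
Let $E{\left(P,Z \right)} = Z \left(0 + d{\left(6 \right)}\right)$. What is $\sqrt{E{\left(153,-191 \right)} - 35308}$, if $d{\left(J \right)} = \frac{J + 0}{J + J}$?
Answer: $\frac{i \sqrt{141614}}{2} \approx 188.16 i$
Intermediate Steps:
$d{\left(J \right)} = \frac{1}{2}$ ($d{\left(J \right)} = \frac{J}{2 J} = J \frac{1}{2 J} = \frac{1}{2}$)
$E{\left(P,Z \right)} = \frac{Z}{2}$ ($E{\left(P,Z \right)} = Z \left(0 + \frac{1}{2}\right) = Z \frac{1}{2} = \frac{Z}{2}$)
$\sqrt{E{\left(153,-191 \right)} - 35308} = \sqrt{\frac{1}{2} \left(-191\right) - 35308} = \sqrt{- \frac{191}{2} - 35308} = \sqrt{- \frac{70807}{2}} = \frac{i \sqrt{141614}}{2}$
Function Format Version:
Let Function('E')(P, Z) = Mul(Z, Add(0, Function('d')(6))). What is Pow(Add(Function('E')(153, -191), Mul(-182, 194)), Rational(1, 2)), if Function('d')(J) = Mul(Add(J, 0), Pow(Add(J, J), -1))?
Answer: Mul(Rational(1, 2), I, Pow(141614, Rational(1, 2))) ≈ Mul(188.16, I)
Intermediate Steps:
Function('d')(J) = Rational(1, 2) (Function('d')(J) = Mul(J, Pow(Mul(2, J), -1)) = Mul(J, Mul(Rational(1, 2), Pow(J, -1))) = Rational(1, 2))
Function('E')(P, Z) = Mul(Rational(1, 2), Z) (Function('E')(P, Z) = Mul(Z, Add(0, Rational(1, 2))) = Mul(Z, Rational(1, 2)) = Mul(Rational(1, 2), Z))
Pow(Add(Function('E')(153, -191), Mul(-182, 194)), Rational(1, 2)) = Pow(Add(Mul(Rational(1, 2), -191), Mul(-182, 194)), Rational(1, 2)) = Pow(Add(Rational(-191, 2), -35308), Rational(1, 2)) = Pow(Rational(-70807, 2), Rational(1, 2)) = Mul(Rational(1, 2), I, Pow(141614, Rational(1, 2)))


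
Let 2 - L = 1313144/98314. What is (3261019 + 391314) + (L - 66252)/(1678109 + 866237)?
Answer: 228403055132635702/62536208161 ≈ 3.6523e+6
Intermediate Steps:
L = -558258/49157 (L = 2 - 1313144/98314 = 2 - 1*656572/49157 = 2 - 656572/49157 = -558258/49157 ≈ -11.357)
(3261019 + 391314) + (L - 66252)/(1678109 + 866237) = (3261019 + 391314) + (-558258/49157 - 66252)/(1678109 + 866237) = 3652333 - 3257307822/49157/2544346 = 3652333 - 3257307822/49157*1/2544346 = 3652333 - 1628653911/62536208161 = 228403055132635702/62536208161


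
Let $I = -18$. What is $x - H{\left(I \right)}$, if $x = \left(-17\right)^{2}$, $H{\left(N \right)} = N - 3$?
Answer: $310$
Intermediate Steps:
$H{\left(N \right)} = -3 + N$
$x = 289$
$x - H{\left(I \right)} = 289 - \left(-3 - 18\right) = 289 - -21 = 289 + 21 = 310$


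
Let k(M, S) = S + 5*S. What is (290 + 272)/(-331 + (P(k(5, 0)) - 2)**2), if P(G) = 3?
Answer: -281/165 ≈ -1.7030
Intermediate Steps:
k(M, S) = 6*S
(290 + 272)/(-331 + (P(k(5, 0)) - 2)**2) = (290 + 272)/(-331 + (3 - 2)**2) = 562/(-331 + 1**2) = 562/(-331 + 1) = 562/(-330) = 562*(-1/330) = -281/165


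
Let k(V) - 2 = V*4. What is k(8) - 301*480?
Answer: -144446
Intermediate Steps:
k(V) = 2 + 4*V (k(V) = 2 + V*4 = 2 + 4*V)
k(8) - 301*480 = (2 + 4*8) - 301*480 = (2 + 32) - 144480 = 34 - 144480 = -144446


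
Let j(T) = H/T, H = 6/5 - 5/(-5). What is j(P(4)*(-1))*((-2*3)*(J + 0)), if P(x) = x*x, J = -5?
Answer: -33/8 ≈ -4.1250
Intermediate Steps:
H = 11/5 (H = 6*(⅕) - 5*(-⅕) = 6/5 + 1 = 11/5 ≈ 2.2000)
P(x) = x²
j(T) = 11/(5*T)
j(P(4)*(-1))*((-2*3)*(J + 0)) = (11/(5*((4²*(-1)))))*((-2*3)*(-5 + 0)) = (11/(5*((16*(-1)))))*(-6*(-5)) = ((11/5)/(-16))*30 = ((11/5)*(-1/16))*30 = -11/80*30 = -33/8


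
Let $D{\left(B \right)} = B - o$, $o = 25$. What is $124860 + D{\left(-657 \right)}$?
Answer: $124178$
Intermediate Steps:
$D{\left(B \right)} = -25 + B$ ($D{\left(B \right)} = B - 25 = -25 + B$)
$124860 + D{\left(-657 \right)} = 124860 - 682 = 124178$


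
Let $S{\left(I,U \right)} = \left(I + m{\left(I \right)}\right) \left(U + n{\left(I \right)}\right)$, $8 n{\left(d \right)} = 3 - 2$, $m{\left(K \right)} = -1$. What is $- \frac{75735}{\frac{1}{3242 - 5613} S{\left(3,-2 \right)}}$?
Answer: $-47884716$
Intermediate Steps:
$n{\left(d \right)} = \frac{1}{8}$ ($n{\left(d \right)} = \frac{3 - 2}{8} = \frac{1}{8} \cdot 1 = \frac{1}{8}$)
$S{\left(I,U \right)} = \left(-1 + I\right) \left(\frac{1}{8} + U\right)$ ($S{\left(I,U \right)} = \left(I - 1\right) \left(U + \frac{1}{8}\right) = \left(-1 + I\right) \left(\frac{1}{8} + U\right)$)
$- \frac{75735}{\frac{1}{3242 - 5613} S{\left(3,-2 \right)}} = - \frac{75735}{\frac{1}{3242 - 5613} \left(- \frac{1}{8} - -2 + \frac{1}{8} \cdot 3 + 3 \left(-2\right)\right)} = - \frac{75735}{\frac{1}{-2371} \left(- \frac{1}{8} + 2 + \frac{3}{8} - 6\right)} = - \frac{75735}{\left(- \frac{1}{2371}\right) \left(- \frac{15}{4}\right)} = - \frac{75735}{\frac{15}{9484}} = \left(-75735\right) \frac{9484}{15} = -47884716$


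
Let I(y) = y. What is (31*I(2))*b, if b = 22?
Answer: 1364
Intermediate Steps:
(31*I(2))*b = (31*2)*22 = 62*22 = 1364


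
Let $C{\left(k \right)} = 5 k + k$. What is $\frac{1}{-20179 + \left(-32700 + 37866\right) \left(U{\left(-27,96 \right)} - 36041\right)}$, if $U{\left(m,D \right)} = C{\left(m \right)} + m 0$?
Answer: $- \frac{1}{187044877} \approx -5.3463 \cdot 10^{-9}$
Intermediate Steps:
$C{\left(k \right)} = 6 k$
$U{\left(m,D \right)} = 6 m$ ($U{\left(m,D \right)} = 6 m + m 0 = 6 m + 0 = 6 m$)
$\frac{1}{-20179 + \left(-32700 + 37866\right) \left(U{\left(-27,96 \right)} - 36041\right)} = \frac{1}{-20179 + \left(-32700 + 37866\right) \left(6 \left(-27\right) - 36041\right)} = \frac{1}{-20179 + 5166 \left(-162 - 36041\right)} = \frac{1}{-20179 + 5166 \left(-36203\right)} = \frac{1}{-20179 - 187024698} = \frac{1}{-187044877} = - \frac{1}{187044877}$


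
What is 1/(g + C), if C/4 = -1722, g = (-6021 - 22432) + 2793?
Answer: -1/32548 ≈ -3.0724e-5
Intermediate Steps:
g = -25660 (g = -28453 + 2793 = -25660)
C = -6888 (C = 4*(-1722) = -6888)
1/(g + C) = 1/(-25660 - 6888) = 1/(-32548) = -1/32548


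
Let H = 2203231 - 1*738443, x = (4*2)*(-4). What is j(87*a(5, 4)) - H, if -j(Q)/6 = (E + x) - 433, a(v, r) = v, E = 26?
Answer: -1462154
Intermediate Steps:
x = -32 (x = 8*(-4) = -32)
j(Q) = 2634 (j(Q) = -6*((26 - 32) - 433) = -6*(-6 - 433) = -6*(-439) = 2634)
H = 1464788 (H = 2203231 - 738443 = 1464788)
j(87*a(5, 4)) - H = 2634 - 1*1464788 = 2634 - 1464788 = -1462154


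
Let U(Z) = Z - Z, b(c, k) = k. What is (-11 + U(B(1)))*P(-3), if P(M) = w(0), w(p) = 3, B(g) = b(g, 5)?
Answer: -33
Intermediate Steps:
B(g) = 5
P(M) = 3
U(Z) = 0
(-11 + U(B(1)))*P(-3) = (-11 + 0)*3 = -11*3 = -33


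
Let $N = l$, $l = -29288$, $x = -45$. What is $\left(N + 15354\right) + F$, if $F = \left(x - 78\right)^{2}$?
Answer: $1195$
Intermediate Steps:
$N = -29288$
$F = 15129$ ($F = \left(-45 - 78\right)^{2} = \left(-123\right)^{2} = 15129$)
$\left(N + 15354\right) + F = \left(-29288 + 15354\right) + 15129 = -13934 + 15129 = 1195$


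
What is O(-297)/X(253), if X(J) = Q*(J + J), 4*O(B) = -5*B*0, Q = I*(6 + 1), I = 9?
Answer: 0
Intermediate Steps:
Q = 63 (Q = 9*(6 + 1) = 9*7 = 63)
O(B) = 0 (O(B) = (-5*B*0)/4 = (¼)*0 = 0)
X(J) = 126*J (X(J) = 63*(J + J) = 63*(2*J) = 126*J)
O(-297)/X(253) = 0/((126*253)) = 0/31878 = 0*(1/31878) = 0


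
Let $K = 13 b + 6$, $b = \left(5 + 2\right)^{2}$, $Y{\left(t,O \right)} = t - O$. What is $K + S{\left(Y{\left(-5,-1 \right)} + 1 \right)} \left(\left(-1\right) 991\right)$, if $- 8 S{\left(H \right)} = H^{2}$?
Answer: $\frac{14063}{8} \approx 1757.9$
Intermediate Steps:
$b = 49$ ($b = 7^{2} = 49$)
$K = 643$ ($K = 13 \cdot 49 + 6 = 637 + 6 = 643$)
$S{\left(H \right)} = - \frac{H^{2}}{8}$
$K + S{\left(Y{\left(-5,-1 \right)} + 1 \right)} \left(\left(-1\right) 991\right) = 643 + - \frac{\left(\left(-5 - -1\right) + 1\right)^{2}}{8} \left(\left(-1\right) 991\right) = 643 + - \frac{\left(\left(-5 + 1\right) + 1\right)^{2}}{8} \left(-991\right) = 643 + - \frac{\left(-4 + 1\right)^{2}}{8} \left(-991\right) = 643 + - \frac{\left(-3\right)^{2}}{8} \left(-991\right) = 643 + \left(- \frac{1}{8}\right) 9 \left(-991\right) = 643 - - \frac{8919}{8} = 643 + \frac{8919}{8} = \frac{14063}{8}$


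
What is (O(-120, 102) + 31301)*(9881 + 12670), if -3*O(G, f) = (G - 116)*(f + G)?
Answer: 673936635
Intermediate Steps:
O(G, f) = -(-116 + G)*(G + f)/3 (O(G, f) = -(G - 116)*(f + G)/3 = -(-116 + G)*(G + f)/3)
(O(-120, 102) + 31301)*(9881 + 12670) = ((-⅓*(-120)² + (116/3)*(-120) + (116/3)*102 - ⅓*(-120)*102) + 31301)*(9881 + 12670) = ((-⅓*14400 - 4640 + 3944 + 4080) + 31301)*22551 = ((-4800 - 4640 + 3944 + 4080) + 31301)*22551 = (-1416 + 31301)*22551 = 29885*22551 = 673936635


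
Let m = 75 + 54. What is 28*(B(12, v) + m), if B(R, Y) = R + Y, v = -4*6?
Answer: 3276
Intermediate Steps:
v = -24
m = 129
28*(B(12, v) + m) = 28*((12 - 24) + 129) = 28*(-12 + 129) = 28*117 = 3276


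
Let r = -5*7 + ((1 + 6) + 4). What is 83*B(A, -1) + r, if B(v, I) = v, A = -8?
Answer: -688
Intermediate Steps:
r = -24 (r = -35 + (7 + 4) = -35 + 11 = -24)
83*B(A, -1) + r = 83*(-8) - 24 = -664 - 24 = -688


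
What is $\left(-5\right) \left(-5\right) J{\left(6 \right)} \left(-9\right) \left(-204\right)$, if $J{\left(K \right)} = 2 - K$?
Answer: $-183600$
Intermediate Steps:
$\left(-5\right) \left(-5\right) J{\left(6 \right)} \left(-9\right) \left(-204\right) = \left(-5\right) \left(-5\right) \left(2 - 6\right) \left(-9\right) \left(-204\right) = 25 \left(2 - 6\right) \left(-9\right) \left(-204\right) = 25 \left(-4\right) \left(-9\right) \left(-204\right) = \left(-100\right) \left(-9\right) \left(-204\right) = 900 \left(-204\right) = -183600$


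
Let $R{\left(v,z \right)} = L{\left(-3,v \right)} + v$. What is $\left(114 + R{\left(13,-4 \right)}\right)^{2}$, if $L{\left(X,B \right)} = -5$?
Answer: $14884$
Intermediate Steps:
$R{\left(v,z \right)} = -5 + v$
$\left(114 + R{\left(13,-4 \right)}\right)^{2} = \left(114 + \left(-5 + 13\right)\right)^{2} = \left(114 + 8\right)^{2} = 122^{2} = 14884$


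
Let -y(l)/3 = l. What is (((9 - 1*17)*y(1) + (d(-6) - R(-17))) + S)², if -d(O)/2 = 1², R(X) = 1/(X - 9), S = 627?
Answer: 284765625/676 ≈ 4.2125e+5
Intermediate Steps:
y(l) = -3*l
R(X) = 1/(-9 + X)
d(O) = -2 (d(O) = -2*1² = -2*1 = -2)
(((9 - 1*17)*y(1) + (d(-6) - R(-17))) + S)² = (((9 - 1*17)*(-3*1) + (-2 - 1/(-9 - 17))) + 627)² = (((9 - 17)*(-3) + (-2 - 1/(-26))) + 627)² = ((-8*(-3) + (-2 - 1*(-1/26))) + 627)² = ((24 + (-2 + 1/26)) + 627)² = ((24 - 51/26) + 627)² = (573/26 + 627)² = (16875/26)² = 284765625/676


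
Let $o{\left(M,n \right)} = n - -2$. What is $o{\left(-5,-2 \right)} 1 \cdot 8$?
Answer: $0$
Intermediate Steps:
$o{\left(M,n \right)} = 2 + n$ ($o{\left(M,n \right)} = n + 2 = 2 + n$)
$o{\left(-5,-2 \right)} 1 \cdot 8 = \left(2 - 2\right) 1 \cdot 8 = 0 \cdot 1 \cdot 8 = 0 \cdot 8 = 0$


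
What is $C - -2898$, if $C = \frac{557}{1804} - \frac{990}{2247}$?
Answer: $\frac{3915587881}{1351196} \approx 2897.9$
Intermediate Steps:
$C = - \frac{178127}{1351196}$ ($C = 557 \cdot \frac{1}{1804} - \frac{330}{749} = \frac{557}{1804} - \frac{330}{749} = - \frac{178127}{1351196} \approx -0.13183$)
$C - -2898 = - \frac{178127}{1351196} - -2898 = - \frac{178127}{1351196} + 2898 = \frac{3915587881}{1351196}$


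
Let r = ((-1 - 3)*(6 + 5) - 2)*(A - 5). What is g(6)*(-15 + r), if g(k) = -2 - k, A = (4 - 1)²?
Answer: 1592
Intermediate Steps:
A = 9 (A = 3² = 9)
r = -184 (r = ((-1 - 3)*(6 + 5) - 2)*(9 - 5) = (-4*11 - 2)*4 = (-44 - 2)*4 = -46*4 = -184)
g(6)*(-15 + r) = (-2 - 1*6)*(-15 - 184) = (-2 - 6)*(-199) = -8*(-199) = 1592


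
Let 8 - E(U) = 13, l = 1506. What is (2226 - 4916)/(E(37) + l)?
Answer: -2690/1501 ≈ -1.7921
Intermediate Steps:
E(U) = -5 (E(U) = 8 - 1*13 = 8 - 13 = -5)
(2226 - 4916)/(E(37) + l) = (2226 - 4916)/(-5 + 1506) = -2690/1501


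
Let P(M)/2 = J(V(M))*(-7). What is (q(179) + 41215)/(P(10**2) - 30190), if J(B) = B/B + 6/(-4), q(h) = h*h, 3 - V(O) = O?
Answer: -73256/30183 ≈ -2.4271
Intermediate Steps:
V(O) = 3 - O
q(h) = h**2
J(B) = -1/2 (J(B) = 1 + 6*(-1/4) = 1 - 3/2 = -1/2)
P(M) = 7 (P(M) = 2*(-1/2*(-7)) = 2*(7/2) = 7)
(q(179) + 41215)/(P(10**2) - 30190) = (179**2 + 41215)/(7 - 30190) = (32041 + 41215)/(-30183) = 73256*(-1/30183) = -73256/30183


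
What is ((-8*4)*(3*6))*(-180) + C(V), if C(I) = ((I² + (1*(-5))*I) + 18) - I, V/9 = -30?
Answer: 178218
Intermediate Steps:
V = -270 (V = 9*(-30) = -270)
C(I) = 18 + I² - 6*I (C(I) = ((I² - 5*I) + 18) - I = (18 + I² - 5*I) - I = 18 + I² - 6*I)
((-8*4)*(3*6))*(-180) + C(V) = ((-8*4)*(3*6))*(-180) + (18 + (-270)² - 6*(-270)) = -32*18*(-180) + (18 + 72900 + 1620) = -576*(-180) + 74538 = 103680 + 74538 = 178218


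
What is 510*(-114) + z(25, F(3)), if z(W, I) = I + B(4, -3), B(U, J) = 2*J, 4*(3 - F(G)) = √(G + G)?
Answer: -58143 - √6/4 ≈ -58144.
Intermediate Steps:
F(G) = 3 - √2*√G/4 (F(G) = 3 - √(G + G)/4 = 3 - √2*√G/4)
z(W, I) = -6 + I (z(W, I) = I + 2*(-3) = I - 6 = -6 + I)
510*(-114) + z(25, F(3)) = 510*(-114) + (-6 + (3 - √2*√3/4)) = -58140 + (-6 + (3 - √6/4)) = -58140 + (-3 - √6/4) = -58143 - √6/4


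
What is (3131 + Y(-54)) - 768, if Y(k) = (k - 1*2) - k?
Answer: 2361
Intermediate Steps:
Y(k) = -2 (Y(k) = (k - 2) - k = (-2 + k) - k = -2)
(3131 + Y(-54)) - 768 = (3131 - 2) - 768 = 3129 - 768 = 2361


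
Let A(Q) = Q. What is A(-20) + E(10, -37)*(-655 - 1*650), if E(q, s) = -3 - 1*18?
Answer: 27385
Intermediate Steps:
E(q, s) = -21 (E(q, s) = -3 - 18 = -21)
A(-20) + E(10, -37)*(-655 - 1*650) = -20 - 21*(-655 - 1*650) = -20 - 21*(-655 - 650) = -20 - 21*(-1305) = -20 + 27405 = 27385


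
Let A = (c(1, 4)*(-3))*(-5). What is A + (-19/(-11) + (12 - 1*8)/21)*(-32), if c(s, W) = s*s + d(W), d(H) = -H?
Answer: -24571/231 ≈ -106.37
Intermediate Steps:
c(s, W) = s² - W (c(s, W) = s*s - W = s² - W)
A = -45 (A = ((1² - 1*4)*(-3))*(-5) = ((1 - 4)*(-3))*(-5) = -3*(-3)*(-5) = 9*(-5) = -45)
A + (-19/(-11) + (12 - 1*8)/21)*(-32) = -45 + (-19/(-11) + (12 - 1*8)/21)*(-32) = -45 + (-19*(-1/11) + (12 - 8)*(1/21))*(-32) = -45 + (19/11 + 4*(1/21))*(-32) = -45 + (19/11 + 4/21)*(-32) = -45 + (443/231)*(-32) = -45 - 14176/231 = -24571/231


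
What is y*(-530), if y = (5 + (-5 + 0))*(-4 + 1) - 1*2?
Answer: 1060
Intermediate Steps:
y = -2 (y = (5 - 5)*(-3) - 2 = 0*(-3) - 2 = 0 - 2 = -2)
y*(-530) = -2*(-530) = 1060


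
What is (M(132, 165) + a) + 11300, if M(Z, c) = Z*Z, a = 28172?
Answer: 56896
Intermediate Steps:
M(Z, c) = Z²
(M(132, 165) + a) + 11300 = (132² + 28172) + 11300 = (17424 + 28172) + 11300 = 45596 + 11300 = 56896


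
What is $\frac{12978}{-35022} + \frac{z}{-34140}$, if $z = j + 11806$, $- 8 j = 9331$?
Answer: $- \frac{1087586489}{1594201440} \approx -0.68221$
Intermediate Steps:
$j = - \frac{9331}{8}$ ($j = \left(- \frac{1}{8}\right) 9331 = - \frac{9331}{8} \approx -1166.4$)
$z = \frac{85117}{8}$ ($z = - \frac{9331}{8} + 11806 = \frac{85117}{8} \approx 10640.0$)
$\frac{12978}{-35022} + \frac{z}{-34140} = \frac{12978}{-35022} + \frac{85117}{8 \left(-34140\right)} = 12978 \left(- \frac{1}{35022}\right) + \frac{85117}{8} \left(- \frac{1}{34140}\right) = - \frac{2163}{5837} - \frac{85117}{273120} = - \frac{1087586489}{1594201440}$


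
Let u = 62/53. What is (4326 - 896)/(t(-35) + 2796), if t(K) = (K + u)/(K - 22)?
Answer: 10362030/8448509 ≈ 1.2265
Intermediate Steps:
u = 62/53 (u = 62*(1/53) = 62/53 ≈ 1.1698)
t(K) = (62/53 + K)/(-22 + K) (t(K) = (K + 62/53)/(K - 22) = (62/53 + K)/(-22 + K))
(4326 - 896)/(t(-35) + 2796) = (4326 - 896)/((62/53 - 35)/(-22 - 35) + 2796) = 3430/(-1793/53/(-57) + 2796) = 3430/(-1/57*(-1793/53) + 2796) = 3430/(1793/3021 + 2796) = 3430/(8448509/3021) = 3430*(3021/8448509) = 10362030/8448509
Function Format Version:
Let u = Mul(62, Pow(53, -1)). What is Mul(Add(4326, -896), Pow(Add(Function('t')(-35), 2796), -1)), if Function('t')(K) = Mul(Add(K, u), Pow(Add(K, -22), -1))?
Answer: Rational(10362030, 8448509) ≈ 1.2265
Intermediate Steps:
u = Rational(62, 53) (u = Mul(62, Rational(1, 53)) = Rational(62, 53) ≈ 1.1698)
Function('t')(K) = Mul(Pow(Add(-22, K), -1), Add(Rational(62, 53), K)) (Function('t')(K) = Mul(Add(K, Rational(62, 53)), Pow(Add(K, -22), -1)) = Mul(Add(Rational(62, 53), K), Pow(Add(-22, K), -1)) = Mul(Pow(Add(-22, K), -1), Add(Rational(62, 53), K)))
Mul(Add(4326, -896), Pow(Add(Function('t')(-35), 2796), -1)) = Mul(Add(4326, -896), Pow(Add(Mul(Pow(Add(-22, -35), -1), Add(Rational(62, 53), -35)), 2796), -1)) = Mul(3430, Pow(Add(Mul(Pow(-57, -1), Rational(-1793, 53)), 2796), -1)) = Mul(3430, Pow(Add(Mul(Rational(-1, 57), Rational(-1793, 53)), 2796), -1)) = Mul(3430, Pow(Add(Rational(1793, 3021), 2796), -1)) = Mul(3430, Pow(Rational(8448509, 3021), -1)) = Mul(3430, Rational(3021, 8448509)) = Rational(10362030, 8448509)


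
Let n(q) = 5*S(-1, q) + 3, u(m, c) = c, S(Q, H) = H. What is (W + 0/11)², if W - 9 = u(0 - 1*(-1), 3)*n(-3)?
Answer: 729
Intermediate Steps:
n(q) = 3 + 5*q (n(q) = 5*q + 3 = 3 + 5*q)
W = -27 (W = 9 + 3*(3 + 5*(-3)) = 9 + 3*(3 - 15) = 9 + 3*(-12) = 9 - 36 = -27)
(W + 0/11)² = (-27 + 0/11)² = (-27 + (1/11)*0)² = (-27 + 0)² = (-27)² = 729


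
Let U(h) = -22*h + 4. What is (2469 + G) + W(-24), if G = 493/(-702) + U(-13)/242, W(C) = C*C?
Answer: 258690527/84942 ≈ 3045.5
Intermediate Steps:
W(C) = C**2
U(h) = 4 - 22*h
G = 42137/84942 (G = 493/(-702) + (4 - 22*(-13))/242 = 493*(-1/702) + (4 + 286)*(1/242) = -493/702 + 290*(1/242) = -493/702 + 145/121 = 42137/84942 ≈ 0.49607)
(2469 + G) + W(-24) = (2469 + 42137/84942) + (-24)**2 = 209763935/84942 + 576 = 258690527/84942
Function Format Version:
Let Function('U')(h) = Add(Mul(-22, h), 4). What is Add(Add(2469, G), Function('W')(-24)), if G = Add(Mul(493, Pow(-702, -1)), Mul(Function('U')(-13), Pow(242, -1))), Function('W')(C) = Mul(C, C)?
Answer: Rational(258690527, 84942) ≈ 3045.5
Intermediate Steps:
Function('W')(C) = Pow(C, 2)
Function('U')(h) = Add(4, Mul(-22, h))
G = Rational(42137, 84942) (G = Add(Mul(493, Pow(-702, -1)), Mul(Add(4, Mul(-22, -13)), Pow(242, -1))) = Add(Mul(493, Rational(-1, 702)), Mul(Add(4, 286), Rational(1, 242))) = Add(Rational(-493, 702), Mul(290, Rational(1, 242))) = Add(Rational(-493, 702), Rational(145, 121)) = Rational(42137, 84942) ≈ 0.49607)
Add(Add(2469, G), Function('W')(-24)) = Add(Add(2469, Rational(42137, 84942)), Pow(-24, 2)) = Add(Rational(209763935, 84942), 576) = Rational(258690527, 84942)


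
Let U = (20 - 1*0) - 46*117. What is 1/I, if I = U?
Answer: -1/5362 ≈ -0.00018650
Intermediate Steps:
U = -5362 (U = (20 + 0) - 5382 = 20 - 5382 = -5362)
I = -5362
1/I = 1/(-5362) = -1/5362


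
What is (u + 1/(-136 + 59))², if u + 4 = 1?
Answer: 53824/5929 ≈ 9.0781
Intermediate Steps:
u = -3 (u = -4 + 1 = -3)
(u + 1/(-136 + 59))² = (-3 + 1/(-136 + 59))² = (-3 + 1/(-77))² = (-3 - 1/77)² = (-232/77)² = 53824/5929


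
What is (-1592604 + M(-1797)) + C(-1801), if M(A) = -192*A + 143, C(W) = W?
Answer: -1249238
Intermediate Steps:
M(A) = 143 - 192*A
(-1592604 + M(-1797)) + C(-1801) = (-1592604 + (143 - 192*(-1797))) - 1801 = (-1592604 + (143 + 345024)) - 1801 = (-1592604 + 345167) - 1801 = -1247437 - 1801 = -1249238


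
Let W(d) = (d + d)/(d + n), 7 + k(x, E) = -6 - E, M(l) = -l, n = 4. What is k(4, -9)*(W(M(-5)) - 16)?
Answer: 536/9 ≈ 59.556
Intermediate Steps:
k(x, E) = -13 - E (k(x, E) = -7 + (-6 - E) = -13 - E)
W(d) = 2*d/(4 + d) (W(d) = (d + d)/(d + 4) = (2*d)/(4 + d) = 2*d/(4 + d))
k(4, -9)*(W(M(-5)) - 16) = (-13 - 1*(-9))*(2*(-1*(-5))/(4 - 1*(-5)) - 16) = (-13 + 9)*(2*5/(4 + 5) - 16) = -4*(2*5/9 - 16) = -4*(2*5*(1/9) - 16) = -4*(10/9 - 16) = -4*(-134/9) = 536/9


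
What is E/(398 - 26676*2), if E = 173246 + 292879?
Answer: -42375/4814 ≈ -8.8024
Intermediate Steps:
E = 466125
E/(398 - 26676*2) = 466125/(398 - 26676*2) = 466125/(398 - 351*152) = 466125/(398 - 53352) = 466125/(-52954) = 466125*(-1/52954) = -42375/4814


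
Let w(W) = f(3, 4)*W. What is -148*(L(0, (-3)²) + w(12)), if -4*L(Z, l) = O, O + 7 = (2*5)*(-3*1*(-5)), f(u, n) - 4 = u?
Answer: -7141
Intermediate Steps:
f(u, n) = 4 + u
w(W) = 7*W (w(W) = (4 + 3)*W = 7*W)
O = 143 (O = -7 + (2*5)*(-3*1*(-5)) = -7 + 10*(-3*(-5)) = -7 + 10*15 = -7 + 150 = 143)
L(Z, l) = -143/4 (L(Z, l) = -¼*143 = -143/4)
-148*(L(0, (-3)²) + w(12)) = -148*(-143/4 + 7*12) = -148*(-143/4 + 84) = -148*193/4 = -7141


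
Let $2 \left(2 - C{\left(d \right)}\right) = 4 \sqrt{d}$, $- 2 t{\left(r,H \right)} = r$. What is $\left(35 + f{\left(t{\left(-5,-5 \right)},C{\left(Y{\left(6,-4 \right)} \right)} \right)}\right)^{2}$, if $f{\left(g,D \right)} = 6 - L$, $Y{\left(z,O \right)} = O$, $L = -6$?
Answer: $2209$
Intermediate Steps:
$t{\left(r,H \right)} = - \frac{r}{2}$
$C{\left(d \right)} = 2 - 2 \sqrt{d}$ ($C{\left(d \right)} = 2 - \frac{4 \sqrt{d}}{2} = 2 - 2 \sqrt{d}$)
$f{\left(g,D \right)} = 12$ ($f{\left(g,D \right)} = 6 - -6 = 6 + 6 = 12$)
$\left(35 + f{\left(t{\left(-5,-5 \right)},C{\left(Y{\left(6,-4 \right)} \right)} \right)}\right)^{2} = \left(35 + 12\right)^{2} = 47^{2} = 2209$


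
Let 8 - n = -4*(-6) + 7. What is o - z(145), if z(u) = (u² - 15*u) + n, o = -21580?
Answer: -40407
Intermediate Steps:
n = -23 (n = 8 - (-4*(-6) + 7) = 8 - (24 + 7) = 8 - 1*31 = 8 - 31 = -23)
z(u) = -23 + u² - 15*u (z(u) = (u² - 15*u) - 23 = -23 + u² - 15*u)
o - z(145) = -21580 - (-23 + 145² - 15*145) = -21580 - (-23 + 21025 - 2175) = -21580 - 1*18827 = -21580 - 18827 = -40407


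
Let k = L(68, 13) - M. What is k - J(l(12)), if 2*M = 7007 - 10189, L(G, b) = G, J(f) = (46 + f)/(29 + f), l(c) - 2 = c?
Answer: 71277/43 ≈ 1657.6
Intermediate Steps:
l(c) = 2 + c
J(f) = (46 + f)/(29 + f)
M = -1591 (M = (7007 - 10189)/2 = (1/2)*(-3182) = -1591)
k = 1659 (k = 68 - 1*(-1591) = 68 + 1591 = 1659)
k - J(l(12)) = 1659 - (46 + (2 + 12))/(29 + (2 + 12)) = 1659 - (46 + 14)/(29 + 14) = 1659 - 60/43 = 71277/43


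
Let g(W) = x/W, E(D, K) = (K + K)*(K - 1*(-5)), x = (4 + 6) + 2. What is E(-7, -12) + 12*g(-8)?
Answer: 150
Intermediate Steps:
x = 12 (x = 10 + 2 = 12)
E(D, K) = 2*K*(5 + K) (E(D, K) = (2*K)*(K + 5) = (2*K)*(5 + K) = 2*K*(5 + K))
g(W) = 12/W
E(-7, -12) + 12*g(-8) = 2*(-12)*(5 - 12) + 12*(12/(-8)) = 2*(-12)*(-7) + 12*(12*(-1/8)) = 168 + 12*(-3/2) = 168 - 18 = 150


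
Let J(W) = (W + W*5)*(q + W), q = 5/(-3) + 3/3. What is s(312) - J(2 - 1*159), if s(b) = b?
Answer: -148210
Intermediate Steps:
q = -2/3 (q = 5*(-1/3) + 3*(1/3) = -5/3 + 1 = -2/3 ≈ -0.66667)
J(W) = 6*W*(-2/3 + W) (J(W) = (W + W*5)*(-2/3 + W) = (W + 5*W)*(-2/3 + W) = (6*W)*(-2/3 + W) = 6*W*(-2/3 + W))
s(312) - J(2 - 1*159) = 312 - 2*(2 - 1*159)*(-2 + 3*(2 - 1*159)) = 312 - 2*(2 - 159)*(-2 + 3*(2 - 159)) = 312 - 2*(-157)*(-2 + 3*(-157)) = 312 - 2*(-157)*(-2 - 471) = 312 - 2*(-157)*(-473) = 312 - 1*148522 = 312 - 148522 = -148210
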